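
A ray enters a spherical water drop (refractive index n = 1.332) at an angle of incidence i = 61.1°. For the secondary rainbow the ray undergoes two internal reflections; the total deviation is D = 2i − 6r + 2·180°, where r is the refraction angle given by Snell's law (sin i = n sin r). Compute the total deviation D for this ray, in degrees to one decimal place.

sin r = sin 61.1° / 1.332 = 0.8755/1.332 = 0.6573; r = 41.09°.
D = 2·61.1° − 6·41.09° + 2·180° = 122.20° − 246.55° + 360° = 235.65°.

235.7°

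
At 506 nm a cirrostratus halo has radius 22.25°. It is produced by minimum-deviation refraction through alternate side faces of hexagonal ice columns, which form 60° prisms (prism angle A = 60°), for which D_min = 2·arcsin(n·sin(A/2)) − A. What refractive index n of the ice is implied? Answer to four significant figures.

Rearranging: n = sin((D_min + A)/2) / sin(A/2).
(D_min + A)/2 = (22.25° + 60°)/2 = 41.125°.
n = sin 41.125° / sin 30° = 0.6577 / 0.5000 = 1.3154.

1.315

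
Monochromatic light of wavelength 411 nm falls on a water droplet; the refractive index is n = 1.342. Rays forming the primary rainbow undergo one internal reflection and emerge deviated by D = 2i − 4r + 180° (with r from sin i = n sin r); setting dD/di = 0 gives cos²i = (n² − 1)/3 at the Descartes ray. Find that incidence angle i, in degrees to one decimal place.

cos²i = (1.342² − 1)/3 = (1.80096 − 1)/3 = 0.26699.
cos i = 0.51671, so i = 58.888°.

58.9°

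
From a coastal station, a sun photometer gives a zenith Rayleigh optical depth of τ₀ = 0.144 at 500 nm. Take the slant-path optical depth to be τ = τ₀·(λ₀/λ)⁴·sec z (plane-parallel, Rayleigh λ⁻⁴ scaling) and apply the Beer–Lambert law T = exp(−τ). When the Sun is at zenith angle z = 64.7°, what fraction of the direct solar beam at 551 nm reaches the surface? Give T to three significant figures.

sec 64.7° = 2.3400.
τ = 0.144 × (500/551)⁴ × 2.3400 = 0.144 × 0.6781 × 2.3400 = 0.2285.
T = exp(−0.2285) = 0.7957.

0.796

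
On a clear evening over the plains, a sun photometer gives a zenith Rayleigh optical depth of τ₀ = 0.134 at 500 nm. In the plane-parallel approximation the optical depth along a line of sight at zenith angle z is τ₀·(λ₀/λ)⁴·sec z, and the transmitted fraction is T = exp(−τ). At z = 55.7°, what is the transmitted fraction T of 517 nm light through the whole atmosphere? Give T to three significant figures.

sec 55.7° = 1.7745.
τ = 0.134 × (500/517)⁴ × 1.7745 = 0.134 × 0.8748 × 1.7745 = 0.2080.
T = exp(−0.2080) = 0.8122.

0.812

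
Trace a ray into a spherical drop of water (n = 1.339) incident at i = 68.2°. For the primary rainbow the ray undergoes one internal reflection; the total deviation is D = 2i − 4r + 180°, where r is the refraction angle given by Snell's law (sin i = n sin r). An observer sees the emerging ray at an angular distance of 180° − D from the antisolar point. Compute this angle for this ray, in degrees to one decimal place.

39.2°

sin r = sin 68.2° / 1.339 = 0.9285/1.339 = 0.6934; r = 43.90°.
D = 2·68.2° − 4·43.90° + 180° = 136.40° − 175.60° + 180° = 140.80°.
Angle from antisolar point = 180° − D = 39.20°.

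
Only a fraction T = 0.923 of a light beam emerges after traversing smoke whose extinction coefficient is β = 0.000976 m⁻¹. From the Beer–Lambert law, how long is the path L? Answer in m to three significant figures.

82.1 m

Beer–Lambert: T = exp(−βL) ⇒ L = −ln(T)/β = −ln(0.923)/0.000976 = 0.0801/0.000976 = 82.1 m.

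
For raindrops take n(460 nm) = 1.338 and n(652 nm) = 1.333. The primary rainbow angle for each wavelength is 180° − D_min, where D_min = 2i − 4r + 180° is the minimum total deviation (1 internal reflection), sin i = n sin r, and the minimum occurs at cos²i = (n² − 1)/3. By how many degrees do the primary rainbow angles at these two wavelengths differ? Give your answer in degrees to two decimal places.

0.72°

At 460 nm (n = 1.338): cos²i = 0.26341 → i = 59.120°, r = 39.899°, D_min = 138.643°, rainbow angle = 41.357°.
At 652 nm (n = 1.333): cos²i = 0.25896 → i = 59.410°, r = 40.225°, D_min = 137.922°, rainbow angle = 42.078°.
Angular width = |41.357° − 42.078°| = 0.722°.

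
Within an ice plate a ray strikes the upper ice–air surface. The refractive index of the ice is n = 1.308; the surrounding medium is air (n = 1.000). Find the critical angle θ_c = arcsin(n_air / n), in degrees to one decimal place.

sin θ_c = n_air / n = 1.000 / 1.308 = 0.7645.
θ_c = arcsin(0.7645) = 49.86°.

49.9°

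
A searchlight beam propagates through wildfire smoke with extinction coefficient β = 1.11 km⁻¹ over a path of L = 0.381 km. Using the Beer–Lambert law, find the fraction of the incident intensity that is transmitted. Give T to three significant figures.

0.655

τ = β·L = 1.11 × 0.381 = 0.4229.
T = exp(−0.4229) = 0.6551.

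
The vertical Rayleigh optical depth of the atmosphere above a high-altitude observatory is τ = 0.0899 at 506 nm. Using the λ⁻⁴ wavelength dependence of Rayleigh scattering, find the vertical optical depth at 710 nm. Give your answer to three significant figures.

0.0232

τ(710 nm) = τ(506 nm) × (506/710)⁴ = 0.0899 × (0.7127)⁴ = 0.0899 × 0.2580 = 0.0232.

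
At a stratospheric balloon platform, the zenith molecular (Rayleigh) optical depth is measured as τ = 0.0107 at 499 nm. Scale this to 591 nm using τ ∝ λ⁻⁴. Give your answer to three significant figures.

τ(591 nm) = τ(499 nm) × (499/591)⁴ = 0.0107 × (0.8443)⁴ = 0.0107 × 0.5082 = 0.0054.

0.00544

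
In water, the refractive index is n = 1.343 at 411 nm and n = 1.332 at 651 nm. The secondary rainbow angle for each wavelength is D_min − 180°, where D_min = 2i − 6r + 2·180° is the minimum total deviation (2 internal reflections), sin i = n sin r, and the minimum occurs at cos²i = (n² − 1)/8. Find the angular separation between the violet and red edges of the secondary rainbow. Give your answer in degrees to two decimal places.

At 411 nm (n = 1.343): cos²i = 0.10046 → i = 71.522°, r = 44.928°, D_min = 233.478°, rainbow angle = 53.478°.
At 651 nm (n = 1.332): cos²i = 0.09678 → i = 71.875°, r = 45.520°, D_min = 230.628°, rainbow angle = 50.628°.
Angular width = |53.478° − 50.628°| = 2.849°.

2.85°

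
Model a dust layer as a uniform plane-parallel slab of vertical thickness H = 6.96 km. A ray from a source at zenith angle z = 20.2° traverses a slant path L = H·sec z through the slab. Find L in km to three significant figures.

sec z = 1/cos 20.2° = 1.0655.
L = 6.96 × 1.0655 = 7.416 km.

7.42 km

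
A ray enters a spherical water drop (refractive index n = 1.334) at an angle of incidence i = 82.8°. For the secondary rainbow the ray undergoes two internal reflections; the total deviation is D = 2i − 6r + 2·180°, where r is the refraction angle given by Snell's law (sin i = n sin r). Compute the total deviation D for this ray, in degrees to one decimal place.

sin r = sin 82.8° / 1.334 = 0.9921/1.334 = 0.7437; r = 48.05°.
D = 2·82.8° − 6·48.05° + 2·180° = 165.60° − 288.29° + 360° = 237.31°.

237.3°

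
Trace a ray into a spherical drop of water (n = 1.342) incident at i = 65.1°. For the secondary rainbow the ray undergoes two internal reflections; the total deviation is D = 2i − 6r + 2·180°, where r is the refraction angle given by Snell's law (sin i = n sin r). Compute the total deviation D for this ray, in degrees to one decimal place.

235.1°

sin r = sin 65.1° / 1.342 = 0.9070/1.342 = 0.6759; r = 42.52°.
D = 2·65.1° − 6·42.52° + 2·180° = 130.20° − 255.14° + 360° = 235.06°.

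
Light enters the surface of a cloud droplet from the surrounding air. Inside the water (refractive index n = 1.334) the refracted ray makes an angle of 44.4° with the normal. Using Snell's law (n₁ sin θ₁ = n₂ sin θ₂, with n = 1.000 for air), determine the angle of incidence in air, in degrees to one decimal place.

Snell: sin θ_i = n · sin θ_r = 1.334 × sin 44.4° = 1.334 × 0.6997 = 0.9334.
θ_i = arcsin(0.9334) = 68.96°.

69.0°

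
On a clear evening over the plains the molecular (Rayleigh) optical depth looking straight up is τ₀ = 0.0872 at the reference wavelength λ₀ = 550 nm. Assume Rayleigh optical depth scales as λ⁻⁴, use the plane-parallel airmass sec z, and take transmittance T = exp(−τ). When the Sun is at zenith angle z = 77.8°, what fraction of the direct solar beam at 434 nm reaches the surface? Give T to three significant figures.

sec 77.8° = 4.7321.
τ = 0.0872 × (550/434)⁴ × 4.7321 = 0.0872 × 2.5792 × 4.7321 = 1.0643.
T = exp(−1.0643) = 0.3450.

0.345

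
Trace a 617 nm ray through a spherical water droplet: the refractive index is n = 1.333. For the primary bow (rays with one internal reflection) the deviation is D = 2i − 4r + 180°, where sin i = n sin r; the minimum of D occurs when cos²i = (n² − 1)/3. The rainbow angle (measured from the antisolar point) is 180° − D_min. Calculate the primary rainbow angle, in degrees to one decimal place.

42.1°

cos²i = (1.77689 − 1)/3 = 0.25896; i = arccos(0.50888) = 59.410°.
sin r = sin 59.410°/1.333 = 0.64579; r = 40.225°.
D_min = 2·59.410° − 4·40.225° + 180° = 137.922°.
Rainbow angle = 180° − D_min = 42.078°.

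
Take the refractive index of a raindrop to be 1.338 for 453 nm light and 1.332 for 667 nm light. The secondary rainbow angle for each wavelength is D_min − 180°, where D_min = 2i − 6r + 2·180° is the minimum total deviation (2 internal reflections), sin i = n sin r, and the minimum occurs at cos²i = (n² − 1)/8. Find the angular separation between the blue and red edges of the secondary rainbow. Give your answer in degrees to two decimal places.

At 453 nm (n = 1.338): cos²i = 0.09878 → i = 71.682°, r = 45.195°, D_min = 232.193°, rainbow angle = 52.193°.
At 667 nm (n = 1.332): cos²i = 0.09678 → i = 71.875°, r = 45.520°, D_min = 230.628°, rainbow angle = 50.628°.
Angular width = |52.193° − 50.628°| = 1.564°.

1.56°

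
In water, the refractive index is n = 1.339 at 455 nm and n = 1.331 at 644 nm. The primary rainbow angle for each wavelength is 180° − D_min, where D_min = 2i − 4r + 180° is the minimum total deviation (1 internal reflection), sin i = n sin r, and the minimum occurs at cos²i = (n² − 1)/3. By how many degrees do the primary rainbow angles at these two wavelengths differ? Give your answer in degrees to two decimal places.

At 455 nm (n = 1.339): cos²i = 0.26431 → i = 59.062°, r = 39.834°, D_min = 138.786°, rainbow angle = 41.214°.
At 644 nm (n = 1.331): cos²i = 0.25719 → i = 59.527°, r = 40.356°, D_min = 137.630°, rainbow angle = 42.370°.
Angular width = |41.214° − 42.370°| = 1.156°.

1.16°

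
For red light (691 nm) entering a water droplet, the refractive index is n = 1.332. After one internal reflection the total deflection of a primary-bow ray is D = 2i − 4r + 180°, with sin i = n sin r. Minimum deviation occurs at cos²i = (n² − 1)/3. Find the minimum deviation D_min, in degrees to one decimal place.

137.8°

cos²i = (1.77422 − 1)/3 = 0.25807; i = arccos(0.50801) = 59.469°.
sin r = sin 59.469°/1.332 = 0.64666; r = 40.290°.
D_min = 2·59.469° − 4·40.290° + 180° = 137.776°.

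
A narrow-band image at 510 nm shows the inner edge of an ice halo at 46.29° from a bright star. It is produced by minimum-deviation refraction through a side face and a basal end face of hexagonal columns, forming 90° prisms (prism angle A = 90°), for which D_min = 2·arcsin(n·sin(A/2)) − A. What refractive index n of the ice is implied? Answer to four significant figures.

Rearranging: n = sin((D_min + A)/2) / sin(A/2).
(D_min + A)/2 = (46.29° + 90°)/2 = 68.145°.
n = sin 68.145° / sin 45° = 0.9281 / 0.7071 = 1.3126.

1.313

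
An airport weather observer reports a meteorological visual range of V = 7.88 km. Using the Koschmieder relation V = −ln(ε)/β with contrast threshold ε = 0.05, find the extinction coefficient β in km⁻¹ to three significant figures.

0.380 km⁻¹

β = −ln(0.05) / V = 2.996 / 7.88 = 0.3802 km⁻¹.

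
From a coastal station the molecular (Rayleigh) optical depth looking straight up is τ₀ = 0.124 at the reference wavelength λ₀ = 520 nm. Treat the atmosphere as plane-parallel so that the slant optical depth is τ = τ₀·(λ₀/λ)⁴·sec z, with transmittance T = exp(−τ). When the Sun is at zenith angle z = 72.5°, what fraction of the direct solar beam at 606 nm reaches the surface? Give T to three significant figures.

sec 72.5° = 3.3255.
τ = 0.124 × (520/606)⁴ × 3.3255 = 0.124 × 0.5422 × 3.3255 = 0.2236.
T = exp(−0.2236) = 0.7997.

0.800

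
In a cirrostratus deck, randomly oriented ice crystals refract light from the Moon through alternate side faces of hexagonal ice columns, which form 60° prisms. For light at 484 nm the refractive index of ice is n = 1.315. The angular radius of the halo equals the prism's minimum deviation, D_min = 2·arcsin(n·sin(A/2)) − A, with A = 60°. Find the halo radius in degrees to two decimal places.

n·sin(A/2) = 1.315 × sin 30° = 1.315 × 0.5000 = 0.6575.
D_min = 2·arcsin(0.6575) − 60° = 2 × 41.109° − 60° = 22.219°.

22.22°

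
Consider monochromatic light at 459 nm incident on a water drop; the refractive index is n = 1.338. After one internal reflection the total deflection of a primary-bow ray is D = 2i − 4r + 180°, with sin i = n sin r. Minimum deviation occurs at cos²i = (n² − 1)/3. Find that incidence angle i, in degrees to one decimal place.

59.1°

cos²i = (1.338² − 1)/3 = (1.79024 − 1)/3 = 0.26341.
cos i = 0.51324, so i = 59.120°.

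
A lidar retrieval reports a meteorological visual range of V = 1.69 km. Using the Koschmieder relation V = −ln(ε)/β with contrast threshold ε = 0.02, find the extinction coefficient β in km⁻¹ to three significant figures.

2.31 km⁻¹

β = −ln(0.02) / V = 3.912 / 1.69 = 2.3148 km⁻¹.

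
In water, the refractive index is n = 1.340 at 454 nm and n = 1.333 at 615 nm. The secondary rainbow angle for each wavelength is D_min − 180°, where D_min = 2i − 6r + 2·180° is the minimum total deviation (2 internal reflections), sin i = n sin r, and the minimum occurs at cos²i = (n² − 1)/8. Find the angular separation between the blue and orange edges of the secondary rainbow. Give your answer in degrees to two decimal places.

At 454 nm (n = 1.340): cos²i = 0.09945 → i = 71.618°, r = 45.088°, D_min = 232.709°, rainbow angle = 52.709°.
At 615 nm (n = 1.333): cos²i = 0.09711 → i = 71.843°, r = 45.466°, D_min = 230.891°, rainbow angle = 50.891°.
Angular width = |52.709° − 50.891°| = 1.818°.

1.82°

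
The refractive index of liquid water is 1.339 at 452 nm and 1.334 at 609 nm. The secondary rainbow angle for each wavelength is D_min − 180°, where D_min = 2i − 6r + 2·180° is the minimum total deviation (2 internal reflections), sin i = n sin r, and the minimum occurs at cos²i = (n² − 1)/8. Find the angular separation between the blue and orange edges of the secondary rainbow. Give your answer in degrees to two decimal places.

1.30°

At 452 nm (n = 1.339): cos²i = 0.09912 → i = 71.650°, r = 45.141°, D_min = 232.451°, rainbow angle = 52.451°.
At 609 nm (n = 1.334): cos²i = 0.09744 → i = 71.810°, r = 45.411°, D_min = 231.153°, rainbow angle = 51.153°.
Angular width = |52.451° − 51.153°| = 1.299°.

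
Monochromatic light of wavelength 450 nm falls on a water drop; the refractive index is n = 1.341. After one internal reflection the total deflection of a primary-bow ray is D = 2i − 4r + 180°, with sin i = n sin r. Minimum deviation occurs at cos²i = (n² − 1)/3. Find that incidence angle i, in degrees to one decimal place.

cos²i = (1.341² − 1)/3 = (1.79828 − 1)/3 = 0.26609.
cos i = 0.51584, so i = 58.946°.

58.9°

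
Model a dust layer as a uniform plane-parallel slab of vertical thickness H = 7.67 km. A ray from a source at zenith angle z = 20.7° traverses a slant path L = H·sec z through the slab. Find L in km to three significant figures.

sec z = 1/cos 20.7° = 1.0690.
L = 7.67 × 1.0690 = 8.199 km.

8.20 km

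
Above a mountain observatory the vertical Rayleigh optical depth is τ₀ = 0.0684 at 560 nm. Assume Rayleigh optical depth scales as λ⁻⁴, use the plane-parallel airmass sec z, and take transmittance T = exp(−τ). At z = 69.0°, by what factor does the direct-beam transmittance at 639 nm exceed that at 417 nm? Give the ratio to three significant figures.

Airmass: sec 69.0° = 2.7904.
τ(639 nm) = 0.0684 × (560/639)⁴ × 2.7904 = 0.0684 × 0.5899 × 2.7904 = 0.1126.
τ(417 nm) = 0.0684 × (560/417)⁴ × 2.7904 = 0.0684 × 3.2524 × 2.7904 = 0.6208.
T(639)/T(417) = exp(τ_B − τ_A) = exp(0.5082) = 1.6623.

1.66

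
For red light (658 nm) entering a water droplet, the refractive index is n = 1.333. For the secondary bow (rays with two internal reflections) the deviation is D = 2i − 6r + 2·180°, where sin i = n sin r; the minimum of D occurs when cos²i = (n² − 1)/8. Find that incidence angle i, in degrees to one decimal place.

cos²i = (1.333² − 1)/8 = (1.77689 − 1)/8 = 0.09711.
cos i = 0.31163, so i = 71.843°.

71.8°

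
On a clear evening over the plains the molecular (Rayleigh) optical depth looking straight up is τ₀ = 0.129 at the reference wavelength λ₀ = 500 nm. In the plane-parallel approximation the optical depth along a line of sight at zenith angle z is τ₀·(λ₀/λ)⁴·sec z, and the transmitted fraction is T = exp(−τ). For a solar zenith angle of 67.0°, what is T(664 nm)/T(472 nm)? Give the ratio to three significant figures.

1.36

Airmass: sec 67.0° = 2.5593.
τ(664 nm) = 0.129 × (500/664)⁴ × 2.5593 = 0.129 × 0.3215 × 2.5593 = 0.1061.
τ(472 nm) = 0.129 × (500/472)⁴ × 2.5593 = 0.129 × 1.2593 × 2.5593 = 0.4157.
T(664)/T(472) = exp(τ_B − τ_A) = exp(0.3096) = 1.3629.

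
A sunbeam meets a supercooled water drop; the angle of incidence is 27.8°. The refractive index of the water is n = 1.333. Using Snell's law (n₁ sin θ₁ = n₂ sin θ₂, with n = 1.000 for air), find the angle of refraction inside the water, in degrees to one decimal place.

Snell: sin θ_r = sin θ_i / n = sin 27.8° / 1.333 = 0.4664 / 1.333 = 0.3499.
θ_r = arcsin(0.3499) = 20.48°.

20.5°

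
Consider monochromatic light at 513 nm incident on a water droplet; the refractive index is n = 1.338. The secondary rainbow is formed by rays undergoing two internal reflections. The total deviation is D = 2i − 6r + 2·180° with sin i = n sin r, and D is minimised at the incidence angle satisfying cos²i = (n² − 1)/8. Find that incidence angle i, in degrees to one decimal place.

cos²i = (1.338² − 1)/8 = (1.79024 − 1)/8 = 0.09878.
cos i = 0.31429, so i = 71.682°.

71.7°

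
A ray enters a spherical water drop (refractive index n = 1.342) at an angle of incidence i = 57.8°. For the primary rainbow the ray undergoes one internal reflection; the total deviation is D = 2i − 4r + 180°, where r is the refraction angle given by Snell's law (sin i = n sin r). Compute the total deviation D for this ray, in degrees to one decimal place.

sin r = sin 57.8° / 1.342 = 0.8462/1.342 = 0.6305; r = 39.09°.
D = 2·57.8° − 4·39.09° + 180° = 115.60° − 156.36° + 180° = 139.24°.

139.2°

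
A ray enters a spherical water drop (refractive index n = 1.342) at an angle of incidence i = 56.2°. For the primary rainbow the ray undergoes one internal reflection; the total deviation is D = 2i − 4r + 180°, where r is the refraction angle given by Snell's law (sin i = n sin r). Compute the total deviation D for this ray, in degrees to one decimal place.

sin r = sin 56.2° / 1.342 = 0.8310/1.342 = 0.6192; r = 38.26°.
D = 2·56.2° − 4·38.26° + 180° = 112.40° − 153.03° + 180° = 139.37°.

139.4°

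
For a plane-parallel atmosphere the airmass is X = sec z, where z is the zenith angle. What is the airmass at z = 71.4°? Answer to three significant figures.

3.14

X = sec z = 1/cos 71.4° = 1/0.3190 = 3.1352.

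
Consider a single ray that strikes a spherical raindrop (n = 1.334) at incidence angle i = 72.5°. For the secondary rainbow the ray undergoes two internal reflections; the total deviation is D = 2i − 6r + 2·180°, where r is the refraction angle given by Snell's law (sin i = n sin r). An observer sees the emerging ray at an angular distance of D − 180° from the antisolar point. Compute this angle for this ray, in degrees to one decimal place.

51.2°

sin r = sin 72.5° / 1.334 = 0.9537/1.334 = 0.7149; r = 45.64°.
D = 2·72.5° − 6·45.64° + 2·180° = 145.00° − 273.82° + 360° = 231.18°.
Angle from antisolar point = D − 180° = 51.18°.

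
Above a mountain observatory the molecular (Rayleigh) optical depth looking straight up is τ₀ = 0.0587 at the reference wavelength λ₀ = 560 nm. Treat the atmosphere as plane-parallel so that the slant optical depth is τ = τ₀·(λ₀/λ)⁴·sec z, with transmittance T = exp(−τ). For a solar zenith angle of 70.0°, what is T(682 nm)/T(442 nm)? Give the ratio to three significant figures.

1.44

Airmass: sec 70.0° = 2.9238.
τ(682 nm) = 0.0587 × (560/682)⁴ × 2.9238 = 0.0587 × 0.4546 × 2.9238 = 0.0780.
τ(442 nm) = 0.0587 × (560/442)⁴ × 2.9238 = 0.0587 × 2.5767 × 2.9238 = 0.4422.
T(682)/T(442) = exp(τ_B − τ_A) = exp(0.3642) = 1.4394.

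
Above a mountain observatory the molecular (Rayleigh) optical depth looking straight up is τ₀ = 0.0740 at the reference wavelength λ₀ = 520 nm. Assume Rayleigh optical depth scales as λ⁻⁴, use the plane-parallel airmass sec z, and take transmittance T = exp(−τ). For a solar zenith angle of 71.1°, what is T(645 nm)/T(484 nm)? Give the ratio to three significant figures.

Airmass: sec 71.1° = 3.0872.
τ(645 nm) = 0.0740 × (520/645)⁴ × 3.0872 = 0.0740 × 0.4224 × 3.0872 = 0.0965.
τ(484 nm) = 0.0740 × (520/484)⁴ × 3.0872 = 0.0740 × 1.3324 × 3.0872 = 0.3044.
T(645)/T(484) = exp(τ_B − τ_A) = exp(0.2079) = 1.2311.

1.23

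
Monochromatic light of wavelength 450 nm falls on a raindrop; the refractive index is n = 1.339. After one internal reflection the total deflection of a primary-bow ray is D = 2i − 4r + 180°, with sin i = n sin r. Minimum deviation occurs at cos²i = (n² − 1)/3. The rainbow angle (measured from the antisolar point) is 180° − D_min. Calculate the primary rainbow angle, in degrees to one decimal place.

41.2°

cos²i = (1.79292 − 1)/3 = 0.26431; i = arccos(0.51411) = 59.062°.
sin r = sin 59.062°/1.339 = 0.64057; r = 39.834°.
D_min = 2·59.062° − 4·39.834° + 180° = 138.786°.
Rainbow angle = 180° − D_min = 41.214°.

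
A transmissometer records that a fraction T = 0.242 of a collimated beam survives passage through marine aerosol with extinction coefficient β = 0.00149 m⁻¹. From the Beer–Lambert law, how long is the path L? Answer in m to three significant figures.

952 m

Beer–Lambert: T = exp(−βL) ⇒ L = −ln(T)/β = −ln(0.242)/0.00149 = 1.4188/0.00149 = 952.2 m.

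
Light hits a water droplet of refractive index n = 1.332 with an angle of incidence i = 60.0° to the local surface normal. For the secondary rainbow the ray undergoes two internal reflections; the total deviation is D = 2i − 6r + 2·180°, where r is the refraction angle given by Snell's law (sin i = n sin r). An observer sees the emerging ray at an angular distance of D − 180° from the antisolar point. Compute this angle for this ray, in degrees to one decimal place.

sin r = sin 60.0° / 1.332 = 0.8660/1.332 = 0.6502; r = 40.55°.
D = 2·60.0° − 6·40.55° + 2·180° = 120.00° − 243.33° + 360° = 236.67°.
Angle from antisolar point = D − 180° = 56.67°.

56.7°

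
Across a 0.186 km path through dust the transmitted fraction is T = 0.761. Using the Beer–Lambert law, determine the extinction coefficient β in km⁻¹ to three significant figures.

Beer–Lambert: T = exp(−βL) ⇒ β = −ln(T)/L = −ln(0.761)/0.186 = 0.2731/0.186 = 1.468 km⁻¹.

1.47 km⁻¹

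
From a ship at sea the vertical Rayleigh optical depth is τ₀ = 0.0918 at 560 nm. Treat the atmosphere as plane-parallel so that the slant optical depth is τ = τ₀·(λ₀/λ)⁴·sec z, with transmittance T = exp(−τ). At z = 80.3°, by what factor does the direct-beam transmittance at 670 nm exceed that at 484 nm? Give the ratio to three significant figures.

2.04

Airmass: sec 80.3° = 5.9351.
τ(670 nm) = 0.0918 × (560/670)⁴ × 5.9351 = 0.0918 × 0.4880 × 5.9351 = 0.2659.
τ(484 nm) = 0.0918 × (560/484)⁴ × 5.9351 = 0.0918 × 1.7921 × 5.9351 = 0.9764.
T(670)/T(484) = exp(τ_B − τ_A) = exp(0.7105) = 2.0351.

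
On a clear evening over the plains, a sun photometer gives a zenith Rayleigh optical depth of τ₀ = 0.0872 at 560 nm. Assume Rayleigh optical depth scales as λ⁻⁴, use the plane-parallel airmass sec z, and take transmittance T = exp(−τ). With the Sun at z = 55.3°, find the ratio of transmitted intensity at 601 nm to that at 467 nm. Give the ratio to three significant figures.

Airmass: sec 55.3° = 1.7566.
τ(601 nm) = 0.0872 × (560/601)⁴ × 1.7566 = 0.0872 × 0.7538 × 1.7566 = 0.1155.
τ(467 nm) = 0.0872 × (560/467)⁴ × 1.7566 = 0.0872 × 2.0677 × 1.7566 = 0.3167.
T(601)/T(467) = exp(τ_B − τ_A) = exp(0.2013) = 1.2229.

1.22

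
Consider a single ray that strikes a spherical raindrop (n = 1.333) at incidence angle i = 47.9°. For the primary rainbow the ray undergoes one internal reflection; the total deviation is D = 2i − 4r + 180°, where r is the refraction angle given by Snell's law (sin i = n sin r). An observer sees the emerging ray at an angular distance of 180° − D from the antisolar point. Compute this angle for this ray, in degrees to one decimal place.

39.5°

sin r = sin 47.9° / 1.333 = 0.7420/1.333 = 0.5566; r = 33.82°.
D = 2·47.9° − 4·33.82° + 180° = 95.80° − 135.29° + 180° = 140.51°.
Angle from antisolar point = 180° − D = 39.49°.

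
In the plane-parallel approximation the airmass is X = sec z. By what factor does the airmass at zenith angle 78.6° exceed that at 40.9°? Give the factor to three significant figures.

X(78.6°)/X(40.9°) = sec 78.6° / sec 40.9° = cos 40.9° / cos 78.6° = 0.7559/0.1977 = 3.8241.

3.82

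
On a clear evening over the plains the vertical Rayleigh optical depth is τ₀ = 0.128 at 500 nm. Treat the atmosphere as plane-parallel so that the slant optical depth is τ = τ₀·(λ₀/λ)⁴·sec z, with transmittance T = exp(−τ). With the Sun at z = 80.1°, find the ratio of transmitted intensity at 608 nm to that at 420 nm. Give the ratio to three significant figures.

Airmass: sec 80.1° = 5.8164.
τ(608 nm) = 0.128 × (500/608)⁴ × 5.8164 = 0.128 × 0.4574 × 5.8164 = 0.3405.
τ(420 nm) = 0.128 × (500/420)⁴ × 5.8164 = 0.128 × 2.0086 × 5.8164 = 1.4954.
T(608)/T(420) = exp(τ_B − τ_A) = exp(1.1548) = 3.1735.

3.17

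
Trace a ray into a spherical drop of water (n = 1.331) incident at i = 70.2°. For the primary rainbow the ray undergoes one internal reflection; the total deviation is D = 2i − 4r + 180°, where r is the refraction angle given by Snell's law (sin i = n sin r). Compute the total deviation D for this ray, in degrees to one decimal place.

140.5°

sin r = sin 70.2° / 1.331 = 0.9409/1.331 = 0.7069; r = 44.98°.
D = 2·70.2° − 4·44.98° + 180° = 140.40° − 179.93° + 180° = 140.47°.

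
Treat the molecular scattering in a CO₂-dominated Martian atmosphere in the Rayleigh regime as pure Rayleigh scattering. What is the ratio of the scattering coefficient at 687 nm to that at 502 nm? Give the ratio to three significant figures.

Rayleigh scattering ∝ λ⁻⁴, so the ratio of coefficients is the inverse fourth power of the wavelength ratio.
σ(687)/σ(502) = (502/687)⁴ = (0.7307)⁴ = 0.2851.

0.285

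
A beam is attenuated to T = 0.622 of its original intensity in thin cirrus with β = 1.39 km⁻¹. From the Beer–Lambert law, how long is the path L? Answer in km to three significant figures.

Beer–Lambert: T = exp(−βL) ⇒ L = −ln(T)/β = −ln(0.622)/1.39 = 0.4748/1.39 = 0.3416 km.

0.342 km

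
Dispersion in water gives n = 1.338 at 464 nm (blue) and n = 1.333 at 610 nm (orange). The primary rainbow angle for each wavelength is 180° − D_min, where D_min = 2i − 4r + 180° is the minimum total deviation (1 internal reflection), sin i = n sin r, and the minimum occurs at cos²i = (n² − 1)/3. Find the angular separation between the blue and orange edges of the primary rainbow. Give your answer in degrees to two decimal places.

At 464 nm (n = 1.338): cos²i = 0.26341 → i = 59.120°, r = 39.899°, D_min = 138.643°, rainbow angle = 41.357°.
At 610 nm (n = 1.333): cos²i = 0.25896 → i = 59.410°, r = 40.225°, D_min = 137.922°, rainbow angle = 42.078°.
Angular width = |41.357° − 42.078°| = 0.722°.

0.72°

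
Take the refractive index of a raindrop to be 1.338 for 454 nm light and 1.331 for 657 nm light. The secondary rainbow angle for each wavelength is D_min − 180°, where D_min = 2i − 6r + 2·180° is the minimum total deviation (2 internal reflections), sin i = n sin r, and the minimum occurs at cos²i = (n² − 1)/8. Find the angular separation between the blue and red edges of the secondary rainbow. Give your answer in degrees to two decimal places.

1.83°

At 454 nm (n = 1.338): cos²i = 0.09878 → i = 71.682°, r = 45.195°, D_min = 232.193°, rainbow angle = 52.193°.
At 657 nm (n = 1.331): cos²i = 0.09645 → i = 71.907°, r = 45.575°, D_min = 230.365°, rainbow angle = 50.365°.
Angular width = |52.193° − 50.365°| = 1.828°.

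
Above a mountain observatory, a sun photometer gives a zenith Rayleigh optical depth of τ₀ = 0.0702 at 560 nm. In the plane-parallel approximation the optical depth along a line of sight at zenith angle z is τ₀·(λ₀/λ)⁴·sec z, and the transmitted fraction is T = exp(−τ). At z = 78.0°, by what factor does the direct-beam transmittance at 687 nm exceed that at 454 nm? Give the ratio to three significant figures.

1.88

Airmass: sec 78.0° = 4.8097.
τ(687 nm) = 0.0702 × (560/687)⁴ × 4.8097 = 0.0702 × 0.4415 × 4.8097 = 0.1491.
τ(454 nm) = 0.0702 × (560/454)⁴ × 4.8097 = 0.0702 × 2.3149 × 4.8097 = 0.7816.
T(687)/T(454) = exp(τ_B − τ_A) = exp(0.6325) = 1.8824.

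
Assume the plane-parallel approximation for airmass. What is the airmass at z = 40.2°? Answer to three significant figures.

X = sec z = 1/cos 40.2° = 1/0.7638 = 1.3093.

1.31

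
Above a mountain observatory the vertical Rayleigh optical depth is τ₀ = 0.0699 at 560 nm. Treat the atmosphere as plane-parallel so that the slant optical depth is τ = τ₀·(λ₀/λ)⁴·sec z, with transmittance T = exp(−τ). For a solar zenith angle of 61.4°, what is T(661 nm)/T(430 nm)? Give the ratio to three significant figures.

Airmass: sec 61.4° = 2.0890.
τ(661 nm) = 0.0699 × (560/661)⁴ × 2.0890 = 0.0699 × 0.5152 × 2.0890 = 0.0752.
τ(430 nm) = 0.0699 × (560/430)⁴ × 2.0890 = 0.0699 × 2.8766 × 2.0890 = 0.4200.
T(661)/T(430) = exp(τ_B − τ_A) = exp(0.3448) = 1.4117.

1.41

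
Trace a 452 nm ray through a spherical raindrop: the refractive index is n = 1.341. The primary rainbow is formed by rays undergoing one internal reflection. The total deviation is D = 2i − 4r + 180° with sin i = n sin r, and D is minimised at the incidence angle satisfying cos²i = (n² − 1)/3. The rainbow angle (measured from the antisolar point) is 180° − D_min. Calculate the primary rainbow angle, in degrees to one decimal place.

cos²i = (1.79828 − 1)/3 = 0.26609; i = arccos(0.51584) = 58.946°.
sin r = sin 58.946°/1.341 = 0.63884; r = 39.705°.
D_min = 2·58.946° − 4·39.705° + 180° = 139.071°.
Rainbow angle = 180° − D_min = 40.929°.

40.9°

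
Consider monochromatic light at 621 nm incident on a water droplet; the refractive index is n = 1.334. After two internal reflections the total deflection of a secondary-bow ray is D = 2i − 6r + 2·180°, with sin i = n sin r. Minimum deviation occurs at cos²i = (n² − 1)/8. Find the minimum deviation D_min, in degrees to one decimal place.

cos²i = (1.77956 − 1)/8 = 0.09744; i = arccos(0.31216) = 71.810°.
sin r = sin 71.810°/1.334 = 0.71217; r = 45.411°.
D_min = 2·71.810° − 6·45.411° + 360° = 231.153°.

231.2°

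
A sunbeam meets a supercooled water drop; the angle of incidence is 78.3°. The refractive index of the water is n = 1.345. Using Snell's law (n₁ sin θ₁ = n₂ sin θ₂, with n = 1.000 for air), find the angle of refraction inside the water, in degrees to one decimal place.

Snell: sin θ_r = sin θ_i / n = sin 78.3° / 1.345 = 0.9792 / 1.345 = 0.7280.
θ_r = arcsin(0.7280) = 46.72°.

46.7°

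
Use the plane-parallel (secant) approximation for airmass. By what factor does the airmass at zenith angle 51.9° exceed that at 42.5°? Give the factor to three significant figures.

X(51.9°)/X(42.5°) = sec 51.9° / sec 42.5° = cos 42.5° / cos 51.9° = 0.7373/0.6170 = 1.1949.

1.19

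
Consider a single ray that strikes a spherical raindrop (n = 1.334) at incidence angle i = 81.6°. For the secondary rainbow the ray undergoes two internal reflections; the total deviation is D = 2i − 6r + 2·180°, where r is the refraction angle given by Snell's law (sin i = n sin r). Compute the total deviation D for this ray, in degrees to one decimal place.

236.0°

sin r = sin 81.6° / 1.334 = 0.9893/1.334 = 0.7416; r = 47.87°.
D = 2·81.6° − 6·47.87° + 2·180° = 163.20° − 287.20° + 360° = 236.00°.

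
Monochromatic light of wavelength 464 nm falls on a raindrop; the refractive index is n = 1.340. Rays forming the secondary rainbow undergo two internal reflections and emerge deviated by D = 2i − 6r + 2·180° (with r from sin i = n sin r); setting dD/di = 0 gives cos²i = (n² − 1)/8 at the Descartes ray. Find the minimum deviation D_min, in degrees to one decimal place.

232.7°

cos²i = (1.79560 − 1)/8 = 0.09945; i = arccos(0.31536) = 71.618°.
sin r = sin 71.618°/1.340 = 0.70819; r = 45.088°.
D_min = 2·71.618° − 6·45.088° + 360° = 232.709°.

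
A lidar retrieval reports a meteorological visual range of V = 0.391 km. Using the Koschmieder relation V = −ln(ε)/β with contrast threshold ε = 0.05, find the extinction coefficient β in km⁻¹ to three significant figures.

β = −ln(0.05) / V = 2.996 / 0.391 = 7.6617 km⁻¹.

7.66 km⁻¹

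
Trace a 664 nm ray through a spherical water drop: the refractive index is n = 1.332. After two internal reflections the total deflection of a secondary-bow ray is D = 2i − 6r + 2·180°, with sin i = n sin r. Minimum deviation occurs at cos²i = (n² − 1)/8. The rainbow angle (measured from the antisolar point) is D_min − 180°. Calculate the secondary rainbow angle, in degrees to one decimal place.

50.6°

cos²i = (1.77422 − 1)/8 = 0.09678; i = arccos(0.31109) = 71.875°.
sin r = sin 71.875°/1.332 = 0.71350; r = 45.520°.
D_min = 2·71.875° − 6·45.520° + 360° = 230.628°.
Rainbow angle = D_min − 180° = 50.628°.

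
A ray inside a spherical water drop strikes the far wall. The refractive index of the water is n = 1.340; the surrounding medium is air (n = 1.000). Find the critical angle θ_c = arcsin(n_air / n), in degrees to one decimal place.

sin θ_c = n_air / n = 1.000 / 1.340 = 0.7463.
θ_c = arcsin(0.7463) = 48.27°.

48.3°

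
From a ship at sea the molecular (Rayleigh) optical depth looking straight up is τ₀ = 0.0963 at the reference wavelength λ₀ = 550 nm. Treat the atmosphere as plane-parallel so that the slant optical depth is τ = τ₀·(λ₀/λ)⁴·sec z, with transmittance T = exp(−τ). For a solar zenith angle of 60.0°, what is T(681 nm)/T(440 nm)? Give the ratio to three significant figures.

Airmass: sec 60.0° = 2.0000.
τ(681 nm) = 0.0963 × (550/681)⁴ × 2.0000 = 0.0963 × 0.4255 × 2.0000 = 0.0819.
τ(440 nm) = 0.0963 × (550/440)⁴ × 2.0000 = 0.0963 × 2.4414 × 2.0000 = 0.4702.
T(681)/T(440) = exp(τ_B − τ_A) = exp(0.3883) = 1.4744.

1.47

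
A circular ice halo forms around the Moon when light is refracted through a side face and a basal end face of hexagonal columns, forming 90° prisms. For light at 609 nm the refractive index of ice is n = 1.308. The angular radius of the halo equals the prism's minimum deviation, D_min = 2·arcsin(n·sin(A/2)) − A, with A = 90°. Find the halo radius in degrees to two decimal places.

45.31°

n·sin(A/2) = 1.308 × sin 45° = 1.308 × 0.7071 = 0.9249.
D_min = 2·arcsin(0.9249) − 90° = 2 × 67.653° − 90° = 45.305°.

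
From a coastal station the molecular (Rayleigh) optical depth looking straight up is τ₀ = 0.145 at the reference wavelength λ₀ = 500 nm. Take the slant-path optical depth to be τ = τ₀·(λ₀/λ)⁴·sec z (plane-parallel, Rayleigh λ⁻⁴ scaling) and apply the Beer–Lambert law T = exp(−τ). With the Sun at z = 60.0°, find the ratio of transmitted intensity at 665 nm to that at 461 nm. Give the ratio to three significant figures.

1.36

Airmass: sec 60.0° = 2.0000.
τ(665 nm) = 0.145 × (500/665)⁴ × 2.0000 = 0.145 × 0.3196 × 2.0000 = 0.0927.
τ(461 nm) = 0.145 × (500/461)⁴ × 2.0000 = 0.145 × 1.3838 × 2.0000 = 0.4013.
T(665)/T(461) = exp(τ_B − τ_A) = exp(0.3086) = 1.3615.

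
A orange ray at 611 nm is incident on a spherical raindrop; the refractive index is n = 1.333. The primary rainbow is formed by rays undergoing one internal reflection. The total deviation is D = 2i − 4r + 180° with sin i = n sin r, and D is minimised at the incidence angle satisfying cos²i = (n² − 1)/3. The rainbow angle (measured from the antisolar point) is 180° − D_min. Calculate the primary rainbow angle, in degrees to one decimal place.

cos²i = (1.77689 − 1)/3 = 0.25896; i = arccos(0.50888) = 59.410°.
sin r = sin 59.410°/1.333 = 0.64579; r = 40.225°.
D_min = 2·59.410° − 4·40.225° + 180° = 137.922°.
Rainbow angle = 180° − D_min = 42.078°.

42.1°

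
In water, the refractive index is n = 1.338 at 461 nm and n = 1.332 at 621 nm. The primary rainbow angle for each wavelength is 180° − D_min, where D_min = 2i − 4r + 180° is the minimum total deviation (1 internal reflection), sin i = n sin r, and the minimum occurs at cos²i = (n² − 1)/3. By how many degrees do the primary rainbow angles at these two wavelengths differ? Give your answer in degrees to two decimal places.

0.87°

At 461 nm (n = 1.338): cos²i = 0.26341 → i = 59.120°, r = 39.899°, D_min = 138.643°, rainbow angle = 41.357°.
At 621 nm (n = 1.332): cos²i = 0.25807 → i = 59.469°, r = 40.290°, D_min = 137.776°, rainbow angle = 42.224°.
Angular width = |41.357° − 42.224°| = 0.867°.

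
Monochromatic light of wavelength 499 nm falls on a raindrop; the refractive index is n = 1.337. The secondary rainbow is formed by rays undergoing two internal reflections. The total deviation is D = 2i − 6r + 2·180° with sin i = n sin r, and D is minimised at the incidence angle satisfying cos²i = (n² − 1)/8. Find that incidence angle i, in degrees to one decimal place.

cos²i = (1.337² − 1)/8 = (1.78757 − 1)/8 = 0.09845.
cos i = 0.31376, so i = 71.714°.

71.7°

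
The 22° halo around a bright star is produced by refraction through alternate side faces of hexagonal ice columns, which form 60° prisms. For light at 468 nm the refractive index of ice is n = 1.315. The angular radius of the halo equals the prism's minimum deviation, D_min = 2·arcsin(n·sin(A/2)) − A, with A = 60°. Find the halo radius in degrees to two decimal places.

22.22°

n·sin(A/2) = 1.315 × sin 30° = 1.315 × 0.5000 = 0.6575.
D_min = 2·arcsin(0.6575) − 60° = 2 × 41.109° − 60° = 22.219°.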